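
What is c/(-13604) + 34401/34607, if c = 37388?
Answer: -206473828/117698407 ≈ -1.7543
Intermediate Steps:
c/(-13604) + 34401/34607 = 37388/(-13604) + 34401/34607 = 37388*(-1/13604) + 34401*(1/34607) = -9347/3401 + 34401/34607 = -206473828/117698407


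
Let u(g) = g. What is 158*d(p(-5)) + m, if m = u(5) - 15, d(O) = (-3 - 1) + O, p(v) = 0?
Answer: -642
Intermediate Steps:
d(O) = -4 + O
m = -10 (m = 5 - 15 = -10)
158*d(p(-5)) + m = 158*(-4 + 0) - 10 = 158*(-4) - 10 = -632 - 10 = -642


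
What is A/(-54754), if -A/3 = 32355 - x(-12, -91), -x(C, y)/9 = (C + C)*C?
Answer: 104841/54754 ≈ 1.9148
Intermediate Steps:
x(C, y) = -18*C**2 (x(C, y) = -9*(C + C)*C = -9*2*C*C = -18*C**2)
A = -104841 (A = -3*(32355 - (-18)*(-12)**2) = -3*(32355 - (-18)*144) = -3*(32355 - 1*(-2592)) = -3*(32355 + 2592) = -3*34947 = -104841)
A/(-54754) = -104841/(-54754) = -104841*(-1/54754) = 104841/54754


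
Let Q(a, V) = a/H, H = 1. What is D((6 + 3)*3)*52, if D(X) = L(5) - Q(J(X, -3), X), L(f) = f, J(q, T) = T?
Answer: 416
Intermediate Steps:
Q(a, V) = a (Q(a, V) = a/1 = a*1 = a)
D(X) = 8 (D(X) = 5 - 1*(-3) = 5 + 3 = 8)
D((6 + 3)*3)*52 = 8*52 = 416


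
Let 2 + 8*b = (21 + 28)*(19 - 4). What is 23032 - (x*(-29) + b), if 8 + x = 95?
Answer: 203707/8 ≈ 25463.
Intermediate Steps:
x = 87 (x = -8 + 95 = 87)
b = 733/8 (b = -¼ + ((21 + 28)*(19 - 4))/8 = -¼ + (49*15)/8 = -¼ + (⅛)*735 = -¼ + 735/8 = 733/8 ≈ 91.625)
23032 - (x*(-29) + b) = 23032 - (87*(-29) + 733/8) = 23032 - (-2523 + 733/8) = 23032 - 1*(-19451/8) = 23032 + 19451/8 = 203707/8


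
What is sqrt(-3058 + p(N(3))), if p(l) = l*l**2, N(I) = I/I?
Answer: I*sqrt(3057) ≈ 55.29*I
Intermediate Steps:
N(I) = 1
p(l) = l**3
sqrt(-3058 + p(N(3))) = sqrt(-3058 + 1**3) = sqrt(-3058 + 1) = sqrt(-3057) = I*sqrt(3057)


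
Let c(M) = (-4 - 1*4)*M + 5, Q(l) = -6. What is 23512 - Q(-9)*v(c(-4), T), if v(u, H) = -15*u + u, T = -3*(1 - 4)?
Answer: 20404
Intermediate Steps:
T = 9 (T = -3*(-3) = 9)
c(M) = 5 - 8*M (c(M) = (-4 - 4)*M + 5 = -8*M + 5 = 5 - 8*M)
v(u, H) = -14*u
23512 - Q(-9)*v(c(-4), T) = 23512 - (-6)*(-14*(5 - 8*(-4))) = 23512 - (-6)*(-14*(5 + 32)) = 23512 - (-6)*(-14*37) = 23512 - (-6)*(-518) = 23512 - 1*3108 = 23512 - 3108 = 20404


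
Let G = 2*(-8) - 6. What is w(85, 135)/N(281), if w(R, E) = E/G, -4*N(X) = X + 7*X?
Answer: 135/12364 ≈ 0.010919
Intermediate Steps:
N(X) = -2*X (N(X) = -(X + 7*X)/4 = -2*X)
G = -22 (G = -16 - 6 = -22)
w(R, E) = -E/22 (w(R, E) = E/(-22) = E*(-1/22) = -E/22)
w(85, 135)/N(281) = (-1/22*135)/((-2*281)) = -135/22/(-562) = -135/22*(-1/562) = 135/12364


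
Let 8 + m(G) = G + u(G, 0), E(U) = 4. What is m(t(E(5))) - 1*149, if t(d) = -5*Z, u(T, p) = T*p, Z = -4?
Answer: -137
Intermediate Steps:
t(d) = 20 (t(d) = -5*(-4) = 20)
m(G) = -8 + G (m(G) = -8 + (G + G*0) = -8 + (G + 0) = -8 + G)
m(t(E(5))) - 1*149 = (-8 + 20) - 1*149 = 12 - 149 = -137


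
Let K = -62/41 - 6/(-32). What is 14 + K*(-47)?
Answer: 50027/656 ≈ 76.261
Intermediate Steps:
K = -869/656 (K = -62*1/41 - 6*(-1/32) = -62/41 + 3/16 = -869/656 ≈ -1.3247)
14 + K*(-47) = 14 - 869/656*(-47) = 14 + 40843/656 = 50027/656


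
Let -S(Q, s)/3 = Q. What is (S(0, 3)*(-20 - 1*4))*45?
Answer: 0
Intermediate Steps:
S(Q, s) = -3*Q
(S(0, 3)*(-20 - 1*4))*45 = ((-3*0)*(-20 - 1*4))*45 = (0*(-20 - 4))*45 = (0*(-24))*45 = 0*45 = 0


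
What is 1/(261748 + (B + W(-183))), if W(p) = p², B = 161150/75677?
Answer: 75677/22342811599 ≈ 3.3871e-6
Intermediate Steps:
B = 161150/75677 (B = 161150*(1/75677) = 161150/75677 ≈ 2.1294)
1/(261748 + (B + W(-183))) = 1/(261748 + (161150/75677 + (-183)²)) = 1/(261748 + (161150/75677 + 33489)) = 1/(261748 + 2534508203/75677) = 1/(22342811599/75677) = 75677/22342811599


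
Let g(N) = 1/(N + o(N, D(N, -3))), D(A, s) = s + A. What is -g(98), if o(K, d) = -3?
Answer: -1/95 ≈ -0.010526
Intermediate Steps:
D(A, s) = A + s
g(N) = 1/(-3 + N) (g(N) = 1/(N - 3) = 1/(-3 + N))
-g(98) = -1/(-3 + 98) = -1/95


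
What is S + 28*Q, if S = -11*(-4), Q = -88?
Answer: -2420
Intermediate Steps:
S = 44
S + 28*Q = 44 + 28*(-88) = 44 - 2464 = -2420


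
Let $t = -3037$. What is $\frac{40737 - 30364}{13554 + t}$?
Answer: $\frac{10373}{10517} \approx 0.98631$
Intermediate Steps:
$\frac{40737 - 30364}{13554 + t} = \frac{40737 - 30364}{13554 - 3037} = \frac{10373}{10517}$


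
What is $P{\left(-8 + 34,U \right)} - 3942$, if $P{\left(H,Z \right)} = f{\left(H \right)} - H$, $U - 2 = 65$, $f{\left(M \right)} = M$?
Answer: $-3942$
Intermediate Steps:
$U = 67$ ($U = 2 + 65 = 67$)
$P{\left(H,Z \right)} = 0$ ($P{\left(H,Z \right)} = H - H = 0$)
$P{\left(-8 + 34,U \right)} - 3942 = 0 - 3942 = -3942$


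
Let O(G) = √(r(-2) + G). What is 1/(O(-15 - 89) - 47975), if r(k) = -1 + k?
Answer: -47975/2301600732 - I*√107/2301600732 ≈ -2.0844e-5 - 4.4943e-9*I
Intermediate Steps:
O(G) = √(-3 + G) (O(G) = √((-1 - 2) + G) = √(-3 + G))
1/(O(-15 - 89) - 47975) = 1/(√(-3 + (-15 - 89)) - 47975) = 1/(√(-3 - 104) - 47975) = 1/(√(-107) - 47975) = 1/(I*√107 - 47975) = 1/(-47975 + I*√107)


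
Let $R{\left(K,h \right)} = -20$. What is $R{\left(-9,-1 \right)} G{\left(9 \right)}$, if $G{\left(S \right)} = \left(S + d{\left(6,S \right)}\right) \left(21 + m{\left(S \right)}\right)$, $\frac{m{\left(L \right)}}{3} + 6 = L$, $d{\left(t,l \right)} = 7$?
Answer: $-9600$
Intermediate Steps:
$m{\left(L \right)} = -18 + 3 L$
$G{\left(S \right)} = \left(3 + 3 S\right) \left(7 + S\right)$ ($G{\left(S \right)} = \left(S + 7\right) \left(21 + \left(-18 + 3 S\right)\right) = \left(7 + S\right) \left(3 + 3 S\right) = \left(3 + 3 S\right) \left(7 + S\right)$)
$R{\left(-9,-1 \right)} G{\left(9 \right)} = - 20 \left(21 + 3 \cdot 9^{2} + 24 \cdot 9\right) = - 20 \left(21 + 3 \cdot 81 + 216\right) = - 20 \left(21 + 243 + 216\right) = \left(-20\right) 480 = -9600$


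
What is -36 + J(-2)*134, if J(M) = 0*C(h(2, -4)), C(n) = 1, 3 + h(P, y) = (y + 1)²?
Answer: -36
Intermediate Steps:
h(P, y) = -3 + (1 + y)² (h(P, y) = -3 + (y + 1)² = -3 + (1 + y)²)
J(M) = 0 (J(M) = 0*1 = 0)
-36 + J(-2)*134 = -36 + 0*134 = -36 + 0 = -36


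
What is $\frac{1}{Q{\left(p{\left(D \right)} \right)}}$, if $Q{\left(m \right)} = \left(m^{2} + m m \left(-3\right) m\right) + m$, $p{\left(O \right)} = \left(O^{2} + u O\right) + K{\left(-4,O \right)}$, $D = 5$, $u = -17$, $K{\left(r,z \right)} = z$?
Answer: $\frac{1}{502095} \approx 1.9917 \cdot 10^{-6}$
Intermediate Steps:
$p{\left(O \right)} = O^{2} - 16 O$ ($p{\left(O \right)} = \left(O^{2} - 17 O\right) + O = O^{2} - 16 O$)
$Q{\left(m \right)} = m + m^{2} - 3 m^{3}$ ($Q{\left(m \right)} = \left(m^{2} + m^{2} \left(-3\right) m\right) + m = \left(m^{2} + - 3 m^{2} m\right) + m = \left(m^{2} - 3 m^{3}\right) + m = m + m^{2} - 3 m^{3}$)
$\frac{1}{Q{\left(p{\left(D \right)} \right)}} = \frac{1}{5 \left(-16 + 5\right) \left(1 + 5 \left(-16 + 5\right) - 3 \left(5 \left(-16 + 5\right)\right)^{2}\right)} = \frac{1}{5 \left(-11\right) \left(1 + 5 \left(-11\right) - 3 \left(5 \left(-11\right)\right)^{2}\right)} = \frac{1}{\left(-55\right) \left(1 - 55 - 3 \left(-55\right)^{2}\right)} = \frac{1}{\left(-55\right) \left(1 - 55 - 9075\right)} = \frac{1}{\left(-55\right) \left(-9129\right)} = \frac{1}{502095}$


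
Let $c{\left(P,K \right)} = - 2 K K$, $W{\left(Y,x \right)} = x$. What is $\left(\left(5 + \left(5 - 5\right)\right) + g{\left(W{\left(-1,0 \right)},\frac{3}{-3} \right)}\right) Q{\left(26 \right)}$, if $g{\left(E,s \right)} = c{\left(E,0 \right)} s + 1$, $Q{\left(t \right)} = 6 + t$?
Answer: $192$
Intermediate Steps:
$c{\left(P,K \right)} = - 2 K^{2}$
$g{\left(E,s \right)} = 1$ ($g{\left(E,s \right)} = - 2 \cdot 0^{2} s + 1 = \left(-2\right) 0 s + 1 = 0 s + 1 = 0 + 1 = 1$)
$\left(\left(5 + \left(5 - 5\right)\right) + g{\left(W{\left(-1,0 \right)},\frac{3}{-3} \right)}\right) Q{\left(26 \right)} = \left(\left(5 + \left(5 - 5\right)\right) + 1\right) \left(6 + 26\right) = \left(\left(5 + \left(5 - 5\right)\right) + 1\right) 32 = \left(\left(5 + 0\right) + 1\right) 32 = \left(5 + 1\right) 32 = 6 \cdot 32 = 192$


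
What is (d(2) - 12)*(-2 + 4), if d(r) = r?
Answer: -20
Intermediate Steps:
(d(2) - 12)*(-2 + 4) = (2 - 12)*(-2 + 4) = -10*2 = -20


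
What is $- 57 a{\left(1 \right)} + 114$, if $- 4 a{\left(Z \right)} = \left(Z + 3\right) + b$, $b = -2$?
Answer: $\frac{285}{2} \approx 142.5$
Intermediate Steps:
$a{\left(Z \right)} = - \frac{1}{4} - \frac{Z}{4}$ ($a{\left(Z \right)} = - \frac{\left(Z + 3\right) - 2}{4} = - \frac{\left(3 + Z\right) - 2}{4} = - \frac{1 + Z}{4} = - \frac{1}{4} - \frac{Z}{4}$)
$- 57 a{\left(1 \right)} + 114 = - 57 \left(- \frac{1}{4} - \frac{1}{4}\right) + 114 = \left(-57\right) \left(- \frac{1}{2}\right) + 114 = \frac{57}{2} + 114 = \frac{285}{2}$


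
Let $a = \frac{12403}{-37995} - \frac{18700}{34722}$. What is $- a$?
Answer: $\frac{190193911}{219877065} \approx 0.865$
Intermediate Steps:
$a = - \frac{190193911}{219877065}$ ($a = 12403 \left(- \frac{1}{37995}\right) - \frac{9350}{17361} = - \frac{12403}{37995} - \frac{9350}{17361} = - \frac{190193911}{219877065} \approx -0.865$)
$- a = \left(-1\right) \left(- \frac{190193911}{219877065}\right) = \frac{190193911}{219877065}$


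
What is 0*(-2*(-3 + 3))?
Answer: 0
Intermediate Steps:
0*(-2*(-3 + 3)) = 0*(-2*0) = 0*0 = 0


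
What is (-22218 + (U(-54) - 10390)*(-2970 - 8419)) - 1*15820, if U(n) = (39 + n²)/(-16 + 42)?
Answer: 3041980977/26 ≈ 1.1700e+8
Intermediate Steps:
U(n) = 3/2 + n²/26 (U(n) = (39 + n²)/26 = (39 + n²)*(1/26) = 3/2 + n²/26)
(-22218 + (U(-54) - 10390)*(-2970 - 8419)) - 1*15820 = (-22218 + ((3/2 + (1/26)*(-54)²) - 10390)*(-2970 - 8419)) - 1*15820 = (-22218 + ((3/2 + (1/26)*2916) - 10390)*(-11389)) - 15820 = (-22218 + ((3/2 + 1458/13) - 10390)*(-11389)) - 15820 = (-22218 + (2955/26 - 10390)*(-11389)) - 15820 = (-22218 - 267185/26*(-11389)) - 15820 = (-22218 + 3042969965/26) - 15820 = 3042392297/26 - 15820 = 3041980977/26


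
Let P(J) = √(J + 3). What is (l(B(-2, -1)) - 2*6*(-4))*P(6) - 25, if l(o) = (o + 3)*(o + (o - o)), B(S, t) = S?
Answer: 113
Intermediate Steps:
l(o) = o*(3 + o) (l(o) = (3 + o)*(o + 0) = (3 + o)*o = o*(3 + o))
P(J) = √(3 + J)
(l(B(-2, -1)) - 2*6*(-4))*P(6) - 25 = (-2*(3 - 2) - 2*6*(-4))*√(3 + 6) - 25 = (-2*1 - 12*(-4))*√9 - 25 = (-2 + 48)*3 - 25 = 46*3 - 25 = 138 - 25 = 113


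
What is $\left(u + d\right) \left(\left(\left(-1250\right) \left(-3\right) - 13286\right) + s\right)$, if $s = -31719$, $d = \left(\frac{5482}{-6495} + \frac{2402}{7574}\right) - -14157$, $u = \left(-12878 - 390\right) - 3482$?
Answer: $\frac{526346578145884}{4919313} \approx 1.07 \cdot 10^{8}$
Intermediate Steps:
$u = -16750$ ($u = -13268 - 3482 = -16750$)
$d = \frac{348200610866}{24596565}$ ($d = \left(5482 \left(- \frac{1}{6495}\right) + 2402 \cdot \frac{1}{7574}\right) + 14157 = \left(- \frac{5482}{6495} + \frac{1201}{3787}\right) + 14157 = - \frac{12959839}{24596565} + 14157 = \frac{348200610866}{24596565} \approx 14156.0$)
$\left(u + d\right) \left(\left(\left(-1250\right) \left(-3\right) - 13286\right) + s\right) = \left(-16750 + \frac{348200610866}{24596565}\right) \left(\left(\left(-1250\right) \left(-3\right) - 13286\right) - 31719\right) = - \frac{63791852884 \left(\left(3750 - 13286\right) - 31719\right)}{24596565} = - \frac{63791852884 \left(-9536 - 31719\right)}{24596565} = \left(- \frac{63791852884}{24596565}\right) \left(-41255\right) = \frac{526346578145884}{4919313}$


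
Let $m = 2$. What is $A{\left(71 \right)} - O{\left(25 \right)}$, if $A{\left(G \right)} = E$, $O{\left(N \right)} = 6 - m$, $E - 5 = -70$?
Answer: $-69$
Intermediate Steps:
$E = -65$ ($E = 5 - 70 = -65$)
$O{\left(N \right)} = 4$ ($O{\left(N \right)} = 6 - 2 = 4$)
$A{\left(G \right)} = -65$
$A{\left(71 \right)} - O{\left(25 \right)} = -65 - 4 = -69$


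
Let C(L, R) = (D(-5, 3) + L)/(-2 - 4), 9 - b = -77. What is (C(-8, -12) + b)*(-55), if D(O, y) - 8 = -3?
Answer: -9515/2 ≈ -4757.5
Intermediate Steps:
b = 86 (b = 9 - 1*(-77) = 9 + 77 = 86)
D(O, y) = 5 (D(O, y) = 8 - 3 = 5)
C(L, R) = -⅚ - L/6 (C(L, R) = (5 + L)/(-2 - 4) = (5 + L)/(-6) = (5 + L)*(-⅙) = -⅚ - L/6)
(C(-8, -12) + b)*(-55) = ((-⅚ - ⅙*(-8)) + 86)*(-55) = ((-⅚ + 4/3) + 86)*(-55) = (½ + 86)*(-55) = (173/2)*(-55) = -9515/2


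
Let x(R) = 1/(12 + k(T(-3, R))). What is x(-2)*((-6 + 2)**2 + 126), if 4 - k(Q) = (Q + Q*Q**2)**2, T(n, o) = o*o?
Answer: -71/2304 ≈ -0.030816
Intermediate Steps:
T(n, o) = o**2
k(Q) = 4 - (Q + Q**3)**2 (k(Q) = 4 - (Q + Q*Q**2)**2 = 4 - (Q + Q**3)**2)
x(R) = 1/(16 - R**4*(1 + R**4)**2) (x(R) = 1/(12 + (4 - (R**2)**2*(1 + (R**2)**2)**2)) = 1/(12 + (4 - R**4*(1 + R**4)**2)) = 1/(16 - R**4*(1 + R**4)**2))
x(-2)*((-6 + 2)**2 + 126) = (-1/(-16 + (-2)**4*(1 + (-2)**4)**2))*((-6 + 2)**2 + 126) = (-1/(-16 + 16*(1 + 16)**2))*((-4)**2 + 126) = (-1/(-16 + 16*17**2))*(16 + 126) = -1/(-16 + 16*289)*142 = -1/(-16 + 4624)*142 = -1/4608*142 = -71/2304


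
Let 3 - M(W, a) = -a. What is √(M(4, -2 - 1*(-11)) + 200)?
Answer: 2*√53 ≈ 14.560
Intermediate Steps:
M(W, a) = 3 + a (M(W, a) = 3 - (-1)*a = 3 + a)
√(M(4, -2 - 1*(-11)) + 200) = √((3 + (-2 - 1*(-11))) + 200) = √((3 + (-2 + 11)) + 200) = √((3 + 9) + 200) = √(12 + 200) = √212 = 2*√53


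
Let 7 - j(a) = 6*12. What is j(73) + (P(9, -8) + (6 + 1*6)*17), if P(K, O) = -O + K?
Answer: 156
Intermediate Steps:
P(K, O) = K - O
j(a) = -65 (j(a) = 7 - 6*12 = 7 - 1*72 = 7 - 72 = -65)
j(73) + (P(9, -8) + (6 + 1*6)*17) = -65 + ((9 - 1*(-8)) + (6 + 1*6)*17) = -65 + ((9 + 8) + (6 + 6)*17) = -65 + (17 + 12*17) = -65 + (17 + 204) = -65 + 221 = 156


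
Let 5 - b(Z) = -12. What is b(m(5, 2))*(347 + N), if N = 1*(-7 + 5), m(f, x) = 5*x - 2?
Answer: 5865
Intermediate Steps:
m(f, x) = -2 + 5*x
b(Z) = 17 (b(Z) = 5 - 1*(-12) = 5 + 12 = 17)
N = -2 (N = 1*(-2) = -2)
b(m(5, 2))*(347 + N) = 17*(347 - 2) = 17*345 = 5865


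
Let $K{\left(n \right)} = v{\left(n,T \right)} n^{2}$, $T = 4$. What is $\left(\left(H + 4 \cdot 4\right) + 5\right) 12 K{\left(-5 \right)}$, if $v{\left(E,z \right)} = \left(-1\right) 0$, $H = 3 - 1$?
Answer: $0$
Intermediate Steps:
$H = 2$ ($H = 3 - 1 = 2$)
$v{\left(E,z \right)} = 0$
$K{\left(n \right)} = 0$ ($K{\left(n \right)} = 0 n^{2} = 0$)
$\left(\left(H + 4 \cdot 4\right) + 5\right) 12 K{\left(-5 \right)} = \left(\left(2 + 4 \cdot 4\right) + 5\right) 12 \cdot 0 = \left(\left(2 + 16\right) + 5\right) 12 \cdot 0 = \left(18 + 5\right) 12 \cdot 0 = 23 \cdot 12 \cdot 0 = 276 \cdot 0 = 0$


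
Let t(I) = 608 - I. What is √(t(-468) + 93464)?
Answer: 2*√23635 ≈ 307.47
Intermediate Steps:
√(t(-468) + 93464) = √((608 - 1*(-468)) + 93464) = √((608 + 468) + 93464) = √(1076 + 93464) = √94540 = 2*√23635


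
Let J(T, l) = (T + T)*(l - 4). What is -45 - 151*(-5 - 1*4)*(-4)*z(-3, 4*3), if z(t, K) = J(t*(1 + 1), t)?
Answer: -456669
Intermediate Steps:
J(T, l) = 2*T*(-4 + l) (J(T, l) = (2*T)*(-4 + l) = 2*T*(-4 + l))
z(t, K) = 4*t*(-4 + t) (z(t, K) = 2*(t*(1 + 1))*(-4 + t) = 2*(t*2)*(-4 + t) = 2*(2*t)*(-4 + t) = 4*t*(-4 + t))
-45 - 151*(-5 - 1*4)*(-4)*z(-3, 4*3) = -45 - 151*(-5 - 1*4)*(-4)*4*(-3)*(-4 - 3) = -45 - 151*(-5 - 4)*(-4)*4*(-3)*(-7) = -45 - 151*(-9*(-4))*84 = -45 - 5436*84 = -45 - 151*3024 = -45 - 456624 = -456669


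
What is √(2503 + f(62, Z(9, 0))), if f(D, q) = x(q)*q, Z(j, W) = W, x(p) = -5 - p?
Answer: √2503 ≈ 50.030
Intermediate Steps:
f(D, q) = q*(-5 - q) (f(D, q) = (-5 - q)*q = q*(-5 - q))
√(2503 + f(62, Z(9, 0))) = √(2503 - 1*0*(5 + 0)) = √(2503 - 1*0*5) = √(2503 + 0) = √2503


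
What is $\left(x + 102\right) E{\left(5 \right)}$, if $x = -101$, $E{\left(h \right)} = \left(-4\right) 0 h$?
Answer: $0$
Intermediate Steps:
$E{\left(h \right)} = 0$ ($E{\left(h \right)} = 0 h = 0$)
$\left(x + 102\right) E{\left(5 \right)} = \left(-101 + 102\right) 0 = 1 \cdot 0 = 0$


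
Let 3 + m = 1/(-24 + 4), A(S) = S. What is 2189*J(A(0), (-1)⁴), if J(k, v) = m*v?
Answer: -133529/20 ≈ -6676.5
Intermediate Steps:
m = -61/20 (m = -3 + 1/(-24 + 4) = -3 + 1/(-20) = -3 - 1/20 = -61/20 ≈ -3.0500)
J(k, v) = -61*v/20
2189*J(A(0), (-1)⁴) = 2189*(-61/20*(-1)⁴) = 2189*(-61/20*1) = 2189*(-61/20) = -133529/20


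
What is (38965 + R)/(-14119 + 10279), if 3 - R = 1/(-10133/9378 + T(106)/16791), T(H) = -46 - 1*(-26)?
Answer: -1106267773097/109011688320 ≈ -10.148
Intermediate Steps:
T(H) = -20 (T(H) = -46 + 26 = -20)
R = 222819429/56776921 (R = 3 - 1/(-10133/9378 - 20/16791) = 3 - 1/(-56776921/52488666) = 3 - 1*(-52488666/56776921) = 3 + 52488666/56776921 = 222819429/56776921 ≈ 3.9245)
(38965 + R)/(-14119 + 10279) = (38965 + 222819429/56776921)/(-14119 + 10279) = (2212535546194/56776921)/(-3840) = (2212535546194/56776921)*(-1/3840) = -1106267773097/109011688320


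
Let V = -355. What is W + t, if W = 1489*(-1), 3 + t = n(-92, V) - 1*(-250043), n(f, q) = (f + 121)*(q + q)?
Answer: 227961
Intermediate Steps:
n(f, q) = 2*q*(121 + f) (n(f, q) = (121 + f)*(2*q) = 2*q*(121 + f))
t = 229450 (t = -3 + (2*(-355)*(121 - 92) - 1*(-250043)) = -3 + (2*(-355)*29 + 250043) = -3 + (-20590 + 250043) = -3 + 229453 = 229450)
W = -1489
W + t = -1489 + 229450 = 227961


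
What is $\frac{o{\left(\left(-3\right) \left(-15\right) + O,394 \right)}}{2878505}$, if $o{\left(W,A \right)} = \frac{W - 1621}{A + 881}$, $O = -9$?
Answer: $- \frac{317}{734018775} \approx -4.3187 \cdot 10^{-7}$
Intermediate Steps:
$o{\left(W,A \right)} = \frac{-1621 + W}{881 + A}$
$\frac{o{\left(\left(-3\right) \left(-15\right) + O,394 \right)}}{2878505} = \frac{\frac{1}{881 + 394} \left(-1621 - -36\right)}{2878505} = \frac{-1621 + \left(45 - 9\right)}{1275} \cdot \frac{1}{2878505} = \frac{-1621 + 36}{1275} \cdot \frac{1}{2878505} = \frac{1}{1275} \left(-1585\right) \frac{1}{2878505} = \left(- \frac{317}{255}\right) \frac{1}{2878505} = - \frac{317}{734018775}$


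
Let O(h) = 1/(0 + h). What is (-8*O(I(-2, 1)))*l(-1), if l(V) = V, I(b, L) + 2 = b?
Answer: -2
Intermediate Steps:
I(b, L) = -2 + b
O(h) = 1/h
(-8*O(I(-2, 1)))*l(-1) = -8/(-2 - 2)*(-1) = -8/(-4)*(-1) = -8*(-¼)*(-1) = 2*(-1) = -2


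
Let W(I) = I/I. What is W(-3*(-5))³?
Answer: 1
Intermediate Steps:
W(I) = 1
W(-3*(-5))³ = 1³ = 1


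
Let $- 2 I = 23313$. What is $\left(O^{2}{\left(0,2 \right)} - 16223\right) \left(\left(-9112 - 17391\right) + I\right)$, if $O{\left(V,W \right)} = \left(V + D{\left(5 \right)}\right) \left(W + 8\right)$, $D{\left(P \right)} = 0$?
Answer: $\frac{1238123137}{2} \approx 6.1906 \cdot 10^{8}$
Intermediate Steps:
$I = - \frac{23313}{2}$ ($I = \left(- \frac{1}{2}\right) 23313 = - \frac{23313}{2} \approx -11657.0$)
$O{\left(V,W \right)} = V \left(8 + W\right)$ ($O{\left(V,W \right)} = \left(V + 0\right) \left(W + 8\right) = V \left(8 + W\right)$)
$\left(O^{2}{\left(0,2 \right)} - 16223\right) \left(\left(-9112 - 17391\right) + I\right) = \left(\left(0 \left(8 + 2\right)\right)^{2} - 16223\right) \left(\left(-9112 - 17391\right) - \frac{23313}{2}\right) = \left(\left(0 \cdot 10\right)^{2} - 16223\right) \left(-26503 - \frac{23313}{2}\right) = \left(0^{2} - 16223\right) \left(- \frac{76319}{2}\right) = \left(0 - 16223\right) \left(- \frac{76319}{2}\right) = \left(-16223\right) \left(- \frac{76319}{2}\right) = \frac{1238123137}{2}$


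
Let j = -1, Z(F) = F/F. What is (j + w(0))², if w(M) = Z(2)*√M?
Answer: 1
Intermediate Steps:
Z(F) = 1
w(M) = √M (w(M) = 1*√M = √M)
(j + w(0))² = (-1 + √0)² = (-1 + 0)² = (-1)² = 1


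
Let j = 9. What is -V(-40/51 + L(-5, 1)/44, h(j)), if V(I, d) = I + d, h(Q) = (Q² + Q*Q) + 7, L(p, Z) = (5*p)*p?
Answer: -383851/2244 ≈ -171.06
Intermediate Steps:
L(p, Z) = 5*p²
h(Q) = 7 + 2*Q² (h(Q) = (Q² + Q²) + 7 = 2*Q² + 7 = 7 + 2*Q²)
-V(-40/51 + L(-5, 1)/44, h(j)) = -((-40/51 + (5*(-5)²)/44) + (7 + 2*9²)) = -((-40*1/51 + (5*25)*(1/44)) + (7 + 2*81)) = -((-40/51 + 125*(1/44)) + (7 + 162)) = -((-40/51 + 125/44) + 169) = -(4615/2244 + 169) = -1*383851/2244 = -383851/2244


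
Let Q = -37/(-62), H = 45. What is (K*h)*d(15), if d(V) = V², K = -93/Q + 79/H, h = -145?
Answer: 185996575/37 ≈ 5.0269e+6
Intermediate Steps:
Q = 37/62 (Q = -37*(-1/62) = 37/62 ≈ 0.59677)
K = -256547/1665 (K = -93/37/62 + 79/45 = -93*62/37 + 79*(1/45) = -5766/37 + 79/45 = -256547/1665 ≈ -154.08)
(K*h)*d(15) = -256547/1665*(-145)*15² = (7439863/333)*225 = 185996575/37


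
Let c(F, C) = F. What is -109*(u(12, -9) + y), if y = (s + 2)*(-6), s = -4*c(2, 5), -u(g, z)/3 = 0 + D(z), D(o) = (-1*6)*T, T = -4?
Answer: 3924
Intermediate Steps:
D(o) = 24 (D(o) = -1*6*(-4) = -6*(-4) = 24)
u(g, z) = -72 (u(g, z) = -3*(0 + 24) = -3*24 = -72)
s = -8 (s = -4*2 = -8)
y = 36 (y = (-8 + 2)*(-6) = -6*(-6) = 36)
-109*(u(12, -9) + y) = -109*(-72 + 36) = -109*(-36) = 3924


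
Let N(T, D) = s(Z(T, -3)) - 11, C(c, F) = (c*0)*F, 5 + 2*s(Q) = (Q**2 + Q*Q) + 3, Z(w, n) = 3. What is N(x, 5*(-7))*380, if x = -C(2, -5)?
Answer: -1140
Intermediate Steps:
s(Q) = -1 + Q**2 (s(Q) = -5/2 + ((Q**2 + Q*Q) + 3)/2 = -5/2 + ((Q**2 + Q**2) + 3)/2 = -5/2 + (2*Q**2 + 3)/2 = -5/2 + (3 + 2*Q**2)/2 = -5/2 + (3/2 + Q**2) = -1 + Q**2)
C(c, F) = 0 (C(c, F) = 0*F = 0)
x = 0 (x = -1*0 = 0)
N(T, D) = -3 (N(T, D) = (-1 + 3**2) - 11 = (-1 + 9) - 11 = 8 - 11 = -3)
N(x, 5*(-7))*380 = -3*380 = -1140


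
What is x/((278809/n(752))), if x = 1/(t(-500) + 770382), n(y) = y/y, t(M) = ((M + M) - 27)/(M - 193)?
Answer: 693/148849364818177 ≈ 4.6557e-12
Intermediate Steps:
t(M) = (-27 + 2*M)/(-193 + M) (t(M) = (2*M - 27)/(-193 + M) = (-27 + 2*M)/(-193 + M))
n(y) = 1
x = 693/533875753 (x = 1/((-27 + 2*(-500))/(-193 - 500) + 770382) = 1/((-27 - 1000)/(-693) + 770382) = 1/(-1/693*(-1027) + 770382) = 1/(1027/693 + 770382) = 1/(533875753/693) = 693/533875753 ≈ 1.2981e-6)
x/((278809/n(752))) = 693/(533875753*((278809/1))) = 693/(533875753*((278809*1))) = (693/533875753)/278809 = (693/533875753)*(1/278809) = 693/148849364818177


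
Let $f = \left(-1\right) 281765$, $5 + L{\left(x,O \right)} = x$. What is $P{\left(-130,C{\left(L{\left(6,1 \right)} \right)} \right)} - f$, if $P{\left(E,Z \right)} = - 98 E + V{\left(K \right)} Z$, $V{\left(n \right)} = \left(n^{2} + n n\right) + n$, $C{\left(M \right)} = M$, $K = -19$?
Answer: $295208$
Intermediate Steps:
$L{\left(x,O \right)} = -5 + x$
$V{\left(n \right)} = n + 2 n^{2}$ ($V{\left(n \right)} = \left(n^{2} + n^{2}\right) + n = 2 n^{2} + n = n + 2 n^{2}$)
$f = -281765$
$P{\left(E,Z \right)} = - 98 E + 703 Z$ ($P{\left(E,Z \right)} = - 98 E + - 19 \left(1 + 2 \left(-19\right)\right) Z = - 98 E + - 19 \left(1 - 38\right) Z = - 98 E + \left(-19\right) \left(-37\right) Z = - 98 E + 703 Z$)
$P{\left(-130,C{\left(L{\left(6,1 \right)} \right)} \right)} - f = \left(\left(-98\right) \left(-130\right) + 703 \left(-5 + 6\right)\right) - -281765 = \left(12740 + 703 \cdot 1\right) + 281765 = \left(12740 + 703\right) + 281765 = 13443 + 281765 = 295208$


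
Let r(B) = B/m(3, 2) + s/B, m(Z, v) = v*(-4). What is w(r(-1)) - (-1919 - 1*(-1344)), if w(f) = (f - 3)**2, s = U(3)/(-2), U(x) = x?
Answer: 36921/64 ≈ 576.89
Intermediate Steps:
m(Z, v) = -4*v
s = -3/2 (s = 3/(-2) = 3*(-1/2) = -3/2 ≈ -1.5000)
r(B) = -3/(2*B) - B/8 (r(B) = B/((-4*2)) - 3/(2*B) = B/(-8) - 3/(2*B) = B*(-1/8) - 3/(2*B) = -B/8 - 3/(2*B) = -3/(2*B) - B/8)
w(f) = (-3 + f)**2
w(r(-1)) - (-1919 - 1*(-1344)) = (-3 + (1/8)*(-12 - 1*(-1)**2)/(-1))**2 - (-1919 - 1*(-1344)) = (-3 + (1/8)*(-1)*(-12 - 1*1))**2 - (-1919 + 1344) = (-3 + (1/8)*(-1)*(-12 - 1))**2 - 1*(-575) = (-3 + (1/8)*(-1)*(-13))**2 + 575 = (-3 + 13/8)**2 + 575 = (-11/8)**2 + 575 = 121/64 + 575 = 36921/64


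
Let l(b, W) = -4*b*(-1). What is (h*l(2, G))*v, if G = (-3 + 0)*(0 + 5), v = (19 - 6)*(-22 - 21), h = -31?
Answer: 138632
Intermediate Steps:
v = -559 (v = 13*(-43) = -559)
G = -15 (G = -3*5 = -15)
l(b, W) = 4*b
(h*l(2, G))*v = -124*2*(-559) = -31*8*(-559) = -248*(-559) = 138632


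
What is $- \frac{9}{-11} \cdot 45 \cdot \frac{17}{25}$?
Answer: $\frac{1377}{55} \approx 25.036$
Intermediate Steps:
$- \frac{9}{-11} \cdot 45 \cdot \frac{17}{25} = \left(-9\right) \left(- \frac{1}{11}\right) 45 \cdot 17 \cdot \frac{1}{25} = \frac{9}{11} \cdot 45 \cdot \frac{17}{25} = \frac{405}{11} \cdot \frac{17}{25} = \frac{1377}{55}$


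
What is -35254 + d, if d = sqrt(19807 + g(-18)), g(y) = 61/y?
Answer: -35254 + sqrt(712930)/6 ≈ -35113.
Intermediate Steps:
d = sqrt(712930)/6 (d = sqrt(19807 + 61/(-18)) = sqrt(19807 + 61*(-1/18)) = sqrt(19807 - 61/18) = sqrt(356465/18) = sqrt(712930)/6 ≈ 140.73)
-35254 + d = -35254 + sqrt(712930)/6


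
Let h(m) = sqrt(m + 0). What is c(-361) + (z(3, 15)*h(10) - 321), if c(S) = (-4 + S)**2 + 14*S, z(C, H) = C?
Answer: 127850 + 3*sqrt(10) ≈ 1.2786e+5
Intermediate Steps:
h(m) = sqrt(m)
c(-361) + (z(3, 15)*h(10) - 321) = ((-4 - 361)**2 + 14*(-361)) + (3*sqrt(10) - 321) = ((-365)**2 - 5054) + (-321 + 3*sqrt(10)) = (133225 - 5054) + (-321 + 3*sqrt(10)) = 128171 + (-321 + 3*sqrt(10)) = 127850 + 3*sqrt(10)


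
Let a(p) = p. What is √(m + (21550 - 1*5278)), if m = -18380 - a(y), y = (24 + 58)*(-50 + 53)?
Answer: I*√2354 ≈ 48.518*I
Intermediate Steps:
y = 246 (y = 82*3 = 246)
m = -18626 (m = -18380 - 1*246 = -18380 - 246 = -18626)
√(m + (21550 - 1*5278)) = √(-18626 + (21550 - 1*5278)) = √(-18626 + (21550 - 5278)) = √(-18626 + 16272) = √(-2354) = I*√2354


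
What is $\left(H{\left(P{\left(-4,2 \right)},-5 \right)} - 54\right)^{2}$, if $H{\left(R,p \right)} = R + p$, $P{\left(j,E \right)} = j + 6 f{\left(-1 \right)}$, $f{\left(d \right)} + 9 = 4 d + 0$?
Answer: $19881$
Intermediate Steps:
$f{\left(d \right)} = -9 + 4 d$ ($f{\left(d \right)} = -9 + \left(4 d + 0\right) = -9 + 4 d$)
$P{\left(j,E \right)} = -78 + j$ ($P{\left(j,E \right)} = j + 6 \left(-9 + 4 \left(-1\right)\right) = j + 6 \left(-9 - 4\right) = j + 6 \left(-13\right) = j - 78 = -78 + j$)
$\left(H{\left(P{\left(-4,2 \right)},-5 \right)} - 54\right)^{2} = \left(\left(\left(-78 - 4\right) - 5\right) - 54\right)^{2} = \left(\left(-82 - 5\right) - 54\right)^{2} = \left(-87 - 54\right)^{2} = \left(-141\right)^{2} = 19881$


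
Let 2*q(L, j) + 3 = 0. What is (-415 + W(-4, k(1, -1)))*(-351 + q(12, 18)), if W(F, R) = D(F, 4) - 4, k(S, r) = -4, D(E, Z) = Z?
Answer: 292575/2 ≈ 1.4629e+5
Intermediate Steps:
q(L, j) = -3/2 (q(L, j) = -3/2 + (½)*0 = -3/2 + 0 = -3/2)
W(F, R) = 0 (W(F, R) = 4 - 4 = 0)
(-415 + W(-4, k(1, -1)))*(-351 + q(12, 18)) = (-415 + 0)*(-351 - 3/2) = -415*(-705/2) = 292575/2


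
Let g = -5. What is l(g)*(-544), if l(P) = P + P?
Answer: 5440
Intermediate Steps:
l(P) = 2*P
l(g)*(-544) = (2*(-5))*(-544) = -10*(-544) = 5440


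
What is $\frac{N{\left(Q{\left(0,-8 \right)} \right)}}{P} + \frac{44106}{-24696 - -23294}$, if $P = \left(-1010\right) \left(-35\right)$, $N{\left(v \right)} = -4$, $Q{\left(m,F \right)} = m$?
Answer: $- \frac{389788177}{12390175} \approx -31.459$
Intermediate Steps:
$P = 35350$
$\frac{N{\left(Q{\left(0,-8 \right)} \right)}}{P} + \frac{44106}{-24696 - -23294} = - \frac{4}{35350} + \frac{44106}{-24696 - -23294} = \left(-4\right) \frac{1}{35350} + \frac{44106}{-24696 + 23294} = - \frac{2}{17675} + \frac{44106}{-1402} = - \frac{2}{17675} + 44106 \left(- \frac{1}{1402}\right) = - \frac{2}{17675} - \frac{22053}{701} = - \frac{389788177}{12390175}$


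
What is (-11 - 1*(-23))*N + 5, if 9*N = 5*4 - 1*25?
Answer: -5/3 ≈ -1.6667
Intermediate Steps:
N = -5/9 (N = (5*4 - 1*25)/9 = (20 - 25)/9 = (⅑)*(-5) = -5/9 ≈ -0.55556)
(-11 - 1*(-23))*N + 5 = (-11 - 1*(-23))*(-5/9) + 5 = (-11 + 23)*(-5/9) + 5 = 12*(-5/9) + 5 = -20/3 + 5 = -5/3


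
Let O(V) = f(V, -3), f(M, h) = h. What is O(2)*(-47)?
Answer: 141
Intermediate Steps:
O(V) = -3
O(2)*(-47) = -3*(-47) = 141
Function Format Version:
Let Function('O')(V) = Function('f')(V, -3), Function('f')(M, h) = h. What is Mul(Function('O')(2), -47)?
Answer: 141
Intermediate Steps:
Function('O')(V) = -3
Mul(Function('O')(2), -47) = Mul(-3, -47) = 141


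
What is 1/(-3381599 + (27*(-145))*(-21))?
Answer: -1/3299384 ≈ -3.0309e-7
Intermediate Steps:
1/(-3381599 + (27*(-145))*(-21)) = 1/(-3381599 - 3915*(-21)) = 1/(-3381599 + 82215) = 1/(-3299384) = -1/3299384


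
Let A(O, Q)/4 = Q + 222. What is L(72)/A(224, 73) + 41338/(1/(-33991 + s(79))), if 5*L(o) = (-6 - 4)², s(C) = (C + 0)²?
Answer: -67680640499/59 ≈ -1.1471e+9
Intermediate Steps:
s(C) = C²
A(O, Q) = 888 + 4*Q (A(O, Q) = 4*(Q + 222) = 4*(222 + Q) = 888 + 4*Q)
L(o) = 20 (L(o) = (-6 - 4)²/5 = (⅕)*(-10)² = (⅕)*100 = 20)
L(72)/A(224, 73) + 41338/(1/(-33991 + s(79))) = 20/(888 + 4*73) + 41338/(1/(-33991 + 79²)) = 20/(888 + 292) + 41338/(1/(-33991 + 6241)) = 20/1180 + 41338/(1/(-27750)) = 20*(1/1180) + 41338/(-1/27750) = 1/59 + 41338*(-27750) = 1/59 - 1147129500 = -67680640499/59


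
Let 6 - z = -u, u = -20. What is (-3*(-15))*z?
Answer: -630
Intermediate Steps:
z = -14 (z = 6 - (-1)*(-20) = 6 - 1*20 = 6 - 20 = -14)
(-3*(-15))*z = -3*(-15)*(-14) = 45*(-14) = -630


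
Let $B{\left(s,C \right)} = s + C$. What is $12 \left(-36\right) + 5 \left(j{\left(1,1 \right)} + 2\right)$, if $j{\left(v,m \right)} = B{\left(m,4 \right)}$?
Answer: $-397$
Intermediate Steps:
$B{\left(s,C \right)} = C + s$
$j{\left(v,m \right)} = 4 + m$
$12 \left(-36\right) + 5 \left(j{\left(1,1 \right)} + 2\right) = 12 \left(-36\right) + 5 \left(\left(4 + 1\right) + 2\right) = -432 + 5 \left(5 + 2\right) = -432 + 5 \cdot 7 = -432 + 35 = -397$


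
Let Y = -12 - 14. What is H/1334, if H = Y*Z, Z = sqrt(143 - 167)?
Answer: -26*I*sqrt(6)/667 ≈ -0.095482*I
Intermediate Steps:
Y = -26
Z = 2*I*sqrt(6) (Z = sqrt(-24) = 2*I*sqrt(6) ≈ 4.899*I)
H = -52*I*sqrt(6) ≈ -127.37*I
H/1334 = -52*I*sqrt(6)/1334 = -52*I*sqrt(6)*(1/1334) = -26*I*sqrt(6)/667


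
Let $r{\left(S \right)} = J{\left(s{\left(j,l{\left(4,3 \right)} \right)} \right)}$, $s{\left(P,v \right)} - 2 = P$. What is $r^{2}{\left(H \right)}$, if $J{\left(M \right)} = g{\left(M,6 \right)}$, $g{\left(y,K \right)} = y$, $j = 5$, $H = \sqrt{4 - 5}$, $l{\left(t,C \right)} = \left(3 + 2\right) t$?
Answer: $49$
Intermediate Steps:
$l{\left(t,C \right)} = 5 t$
$H = i$ ($H = \sqrt{-1} = i \approx 1.0 i$)
$s{\left(P,v \right)} = 2 + P$
$J{\left(M \right)} = M$
$r{\left(S \right)} = 7$ ($r{\left(S \right)} = 2 + 5 = 7$)
$r^{2}{\left(H \right)} = 7^{2} = 49$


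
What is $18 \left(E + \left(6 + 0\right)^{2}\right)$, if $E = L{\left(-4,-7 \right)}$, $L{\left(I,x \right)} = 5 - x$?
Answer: $864$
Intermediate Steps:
$E = 12$ ($E = 5 - -7 = 5 + 7 = 12$)
$18 \left(E + \left(6 + 0\right)^{2}\right) = 18 \left(12 + \left(6 + 0\right)^{2}\right) = 18 \left(12 + 6^{2}\right) = 18 \left(12 + 36\right) = 18 \cdot 48 = 864$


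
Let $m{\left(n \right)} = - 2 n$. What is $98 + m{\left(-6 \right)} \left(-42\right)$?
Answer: $-406$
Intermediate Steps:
$98 + m{\left(-6 \right)} \left(-42\right) = 98 + \left(-2\right) \left(-6\right) \left(-42\right) = 98 + 12 \left(-42\right) = 98 - 504 = -406$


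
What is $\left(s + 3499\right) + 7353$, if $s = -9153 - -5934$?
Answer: $7633$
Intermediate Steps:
$s = -3219$ ($s = -9153 + 5934 = -3219$)
$\left(s + 3499\right) + 7353 = \left(-3219 + 3499\right) + 7353 = 280 + 7353 = 7633$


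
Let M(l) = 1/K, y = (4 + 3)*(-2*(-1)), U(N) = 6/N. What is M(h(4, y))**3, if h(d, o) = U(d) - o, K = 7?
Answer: 1/343 ≈ 0.0029155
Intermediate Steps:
y = 14 (y = 7*2 = 14)
h(d, o) = -o + 6/d (h(d, o) = 6/d - o = -o + 6/d)
M(l) = 1/7
M(h(4, y))**3 = (1/7)**3 = 1/343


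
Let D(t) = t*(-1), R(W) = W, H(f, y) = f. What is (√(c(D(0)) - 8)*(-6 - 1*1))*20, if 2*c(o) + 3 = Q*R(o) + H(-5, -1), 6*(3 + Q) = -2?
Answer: -280*I*√3 ≈ -484.97*I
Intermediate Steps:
Q = -10/3 (Q = -3 + (⅙)*(-2) = -3 - ⅓ = -10/3 ≈ -3.3333)
D(t) = -t
c(o) = -4 - 5*o/3 (c(o) = -3/2 + (-10*o/3 - 5)/2 = -3/2 + (-5 - 10*o/3)/2 = -3/2 + (-5/2 - 5*o/3) = -4 - 5*o/3)
(√(c(D(0)) - 8)*(-6 - 1*1))*20 = (√((-4 - (-5)*0/3) - 8)*(-6 - 1*1))*20 = (√((-4 - 5/3*0) - 8)*(-6 - 1))*20 = (√((-4 + 0) - 8)*(-7))*20 = (√(-4 - 8)*(-7))*20 = (√(-12)*(-7))*20 = ((2*I*√3)*(-7))*20 = -14*I*√3*20 = -280*I*√3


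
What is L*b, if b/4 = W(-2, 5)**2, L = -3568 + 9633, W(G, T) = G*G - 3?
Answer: 24260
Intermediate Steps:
W(G, T) = -3 + G**2 (W(G, T) = G**2 - 3 = -3 + G**2)
L = 6065
b = 4 (b = 4*(-3 + (-2)**2)**2 = 4*(-3 + 4)**2 = 4*1**2 = 4*1 = 4)
L*b = 6065*4 = 24260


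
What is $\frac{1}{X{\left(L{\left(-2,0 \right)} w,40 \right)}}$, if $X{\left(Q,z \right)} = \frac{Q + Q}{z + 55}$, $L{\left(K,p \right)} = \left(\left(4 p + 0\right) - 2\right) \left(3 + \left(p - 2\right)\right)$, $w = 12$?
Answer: $- \frac{95}{48} \approx -1.9792$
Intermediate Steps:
$L{\left(K,p \right)} = \left(1 + p\right) \left(-2 + 4 p\right)$ ($L{\left(K,p \right)} = \left(4 p - 2\right) \left(3 + \left(-2 + p\right)\right) = \left(-2 + 4 p\right) \left(1 + p\right) = \left(1 + p\right) \left(-2 + 4 p\right)$)
$X{\left(Q,z \right)} = \frac{2 Q}{55 + z}$
$\frac{1}{X{\left(L{\left(-2,0 \right)} w,40 \right)}} = \frac{1}{2 \left(-2 + 2 \cdot 0 + 4 \cdot 0^{2}\right) 12 \frac{1}{55 + 40}} = \frac{1}{2 \left(-2 + 0 + 4 \cdot 0\right) 12 \cdot \frac{1}{95}} = \frac{1}{2 \left(-2 + 0 + 0\right) 12 \cdot \frac{1}{95}} = \frac{1}{2 \left(\left(-2\right) 12\right) \frac{1}{95}} = \frac{1}{2 \left(-24\right) \frac{1}{95}} = \frac{1}{- \frac{48}{95}} = - \frac{95}{48}$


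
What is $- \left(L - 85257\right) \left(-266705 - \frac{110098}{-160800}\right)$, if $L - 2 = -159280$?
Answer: $- \frac{1048714119092557}{16080} \approx -6.5219 \cdot 10^{10}$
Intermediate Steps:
$L = -159278$ ($L = 2 - 159280 = -159278$)
$- \left(L - 85257\right) \left(-266705 - \frac{110098}{-160800}\right) = - \left(-159278 - 85257\right) \left(-266705 - \frac{110098}{-160800}\right) = - \left(-244535\right) \left(-266705 - - \frac{55049}{80400}\right) = - \left(-244535\right) \left(-266705 + \frac{55049}{80400}\right) = - \frac{\left(-244535\right) \left(-21443026951\right)}{80400} = \left(-1\right) \frac{1048714119092557}{16080} = - \frac{1048714119092557}{16080}$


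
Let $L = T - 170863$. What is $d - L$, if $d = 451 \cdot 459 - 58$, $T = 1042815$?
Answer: $-665001$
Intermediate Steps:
$d = 206951$ ($d = 207009 - 58 = 206951$)
$L = 871952$ ($L = 1042815 - 170863 = 871952$)
$d - L = 206951 - 871952 = -665001$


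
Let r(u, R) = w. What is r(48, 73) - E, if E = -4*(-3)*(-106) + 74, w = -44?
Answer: 1154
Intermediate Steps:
r(u, R) = -44
E = -1198 (E = 12*(-106) + 74 = -1272 + 74 = -1198)
r(48, 73) - E = -44 - 1*(-1198) = -44 + 1198 = 1154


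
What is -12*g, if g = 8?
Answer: -96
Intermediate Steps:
-12*g = -12*8 = -96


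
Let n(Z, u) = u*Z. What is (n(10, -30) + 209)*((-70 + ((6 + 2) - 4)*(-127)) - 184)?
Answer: 69342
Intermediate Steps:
n(Z, u) = Z*u
(n(10, -30) + 209)*((-70 + ((6 + 2) - 4)*(-127)) - 184) = (10*(-30) + 209)*((-70 + ((6 + 2) - 4)*(-127)) - 184) = (-300 + 209)*((-70 + (8 - 4)*(-127)) - 184) = -91*((-70 + 4*(-127)) - 184) = -91*((-70 - 508) - 184) = -91*(-578 - 184) = -91*(-762) = 69342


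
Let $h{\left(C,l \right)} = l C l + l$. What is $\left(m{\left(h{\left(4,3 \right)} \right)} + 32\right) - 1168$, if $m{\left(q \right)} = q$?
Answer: $-1097$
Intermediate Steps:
$h{\left(C,l \right)} = l + C l^{2}$ ($h{\left(C,l \right)} = C l l + l = C l^{2} + l = l + C l^{2}$)
$\left(m{\left(h{\left(4,3 \right)} \right)} + 32\right) - 1168 = \left(3 \left(1 + 4 \cdot 3\right) + 32\right) - 1168 = \left(3 \left(1 + 12\right) + 32\right) - 1168 = \left(3 \cdot 13 + 32\right) - 1168 = \left(39 + 32\right) - 1168 = 71 - 1168 = -1097$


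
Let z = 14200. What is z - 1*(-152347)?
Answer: 166547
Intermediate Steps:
z - 1*(-152347) = 14200 - 1*(-152347) = 14200 + 152347 = 166547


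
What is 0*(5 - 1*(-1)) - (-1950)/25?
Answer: 78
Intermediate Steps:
0*(5 - 1*(-1)) - (-1950)/25 = 0*(5 + 1) - (-1950)/25 = 0*6 - 39*(-2) = 0 + 78 = 78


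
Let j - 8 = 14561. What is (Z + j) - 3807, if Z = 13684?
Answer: 24446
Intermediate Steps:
j = 14569 (j = 8 + 14561 = 14569)
(Z + j) - 3807 = (13684 + 14569) - 3807 = 28253 - 3807 = 24446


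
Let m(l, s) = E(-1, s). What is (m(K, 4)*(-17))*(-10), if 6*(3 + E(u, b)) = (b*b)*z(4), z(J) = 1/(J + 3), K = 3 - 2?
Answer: -9350/21 ≈ -445.24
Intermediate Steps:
K = 1
z(J) = 1/(3 + J)
E(u, b) = -3 + b**2/42 (E(u, b) = -3 + ((b*b)/(3 + 4))/6 = -3 + (b**2/7)/6 = -3 + b**2/42)
m(l, s) = -3 + s**2/42
(m(K, 4)*(-17))*(-10) = ((-3 + (1/42)*4**2)*(-17))*(-10) = ((-3 + (1/42)*16)*(-17))*(-10) = ((-3 + 8/21)*(-17))*(-10) = -55/21*(-17)*(-10) = (935/21)*(-10) = -9350/21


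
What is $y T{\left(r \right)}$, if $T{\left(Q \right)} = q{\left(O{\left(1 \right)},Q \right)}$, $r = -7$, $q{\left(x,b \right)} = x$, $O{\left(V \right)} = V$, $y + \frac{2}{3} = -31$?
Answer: $- \frac{95}{3} \approx -31.667$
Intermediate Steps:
$y = - \frac{95}{3}$ ($y = - \frac{2}{3} - 31 = - \frac{95}{3} \approx -31.667$)
$T{\left(Q \right)} = 1$
$y T{\left(r \right)} = \left(- \frac{95}{3}\right) 1 = - \frac{95}{3}$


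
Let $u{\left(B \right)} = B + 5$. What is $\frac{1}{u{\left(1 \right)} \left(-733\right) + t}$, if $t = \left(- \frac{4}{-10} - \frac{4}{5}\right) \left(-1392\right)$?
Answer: $- \frac{5}{19206} \approx -0.00026034$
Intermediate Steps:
$u{\left(B \right)} = 5 + B$
$t = \frac{2784}{5}$ ($t = \left(\left(-4\right) \left(- \frac{1}{10}\right) - \frac{4}{5}\right) \left(-1392\right) = \left(\frac{2}{5} - \frac{4}{5}\right) \left(-1392\right) = \left(- \frac{2}{5}\right) \left(-1392\right) = \frac{2784}{5} \approx 556.8$)
$\frac{1}{u{\left(1 \right)} \left(-733\right) + t} = \frac{1}{\left(5 + 1\right) \left(-733\right) + \frac{2784}{5}} = \frac{1}{6 \left(-733\right) + \frac{2784}{5}} = \frac{1}{-4398 + \frac{2784}{5}} = \frac{1}{- \frac{19206}{5}} = - \frac{5}{19206}$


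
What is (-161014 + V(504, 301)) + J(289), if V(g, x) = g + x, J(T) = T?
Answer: -159920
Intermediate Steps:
(-161014 + V(504, 301)) + J(289) = (-161014 + (504 + 301)) + 289 = (-161014 + 805) + 289 = -160209 + 289 = -159920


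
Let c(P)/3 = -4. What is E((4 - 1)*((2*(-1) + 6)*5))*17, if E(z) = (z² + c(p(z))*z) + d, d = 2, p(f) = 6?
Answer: 48994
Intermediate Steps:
c(P) = -12 (c(P) = 3*(-4) = -12)
E(z) = 2 + z² - 12*z (E(z) = (z² - 12*z) + 2 = 2 + z² - 12*z)
E((4 - 1)*((2*(-1) + 6)*5))*17 = (2 + ((4 - 1)*((2*(-1) + 6)*5))² - 12*(4 - 1)*(2*(-1) + 6)*5)*17 = (2 + (3*((-2 + 6)*5))² - 36*(-2 + 6)*5)*17 = (2 + (3*(4*5))² - 36*4*5)*17 = (2 + (3*20)² - 36*20)*17 = (2 + 60² - 12*60)*17 = (2 + 3600 - 720)*17 = 2882*17 = 48994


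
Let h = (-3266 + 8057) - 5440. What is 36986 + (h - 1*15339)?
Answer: 20998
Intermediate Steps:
h = -649 (h = 4791 - 5440 = -649)
36986 + (h - 1*15339) = 36986 + (-649 - 1*15339) = 36986 + (-649 - 15339) = 36986 - 15988 = 20998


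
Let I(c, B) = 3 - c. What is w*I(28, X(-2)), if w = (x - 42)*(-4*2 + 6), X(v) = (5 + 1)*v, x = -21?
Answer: -3150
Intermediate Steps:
X(v) = 6*v
w = 126 (w = (-21 - 42)*(-4*2 + 6) = -63*(-8 + 6) = -63*(-2) = 126)
w*I(28, X(-2)) = 126*(3 - 1*28) = 126*(3 - 28) = 126*(-25) = -3150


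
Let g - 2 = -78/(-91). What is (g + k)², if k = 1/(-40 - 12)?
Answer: 1067089/132496 ≈ 8.0537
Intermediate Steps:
g = 20/7 (g = 2 - 78/(-91) = 2 - 78*(-1/91) = 2 + 6/7 = 20/7 ≈ 2.8571)
k = -1/52 (k = 1/(-52) = -1/52 ≈ -0.019231)
(g + k)² = (20/7 - 1/52)² = (1033/364)² = 1067089/132496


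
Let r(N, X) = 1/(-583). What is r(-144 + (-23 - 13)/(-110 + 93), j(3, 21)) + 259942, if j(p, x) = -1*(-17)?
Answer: 151546185/583 ≈ 2.5994e+5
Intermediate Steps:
j(p, x) = 17
r(N, X) = -1/583
r(-144 + (-23 - 13)/(-110 + 93), j(3, 21)) + 259942 = -1/583 + 259942 = 151546185/583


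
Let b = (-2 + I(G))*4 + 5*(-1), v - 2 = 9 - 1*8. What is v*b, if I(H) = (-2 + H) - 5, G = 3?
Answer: -87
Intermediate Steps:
I(H) = -7 + H
v = 3 (v = 2 + (9 - 1*8) = 2 + (9 - 8) = 2 + 1 = 3)
b = -29 (b = (-2 + (-7 + 3))*4 + 5*(-1) = (-2 - 4)*4 - 5 = -6*4 - 5 = -24 - 5 = -29)
v*b = 3*(-29) = -87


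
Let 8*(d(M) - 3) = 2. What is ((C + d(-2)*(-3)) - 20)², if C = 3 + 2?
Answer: 9801/16 ≈ 612.56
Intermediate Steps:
C = 5
d(M) = 13/4 (d(M) = 3 + (⅛)*2 = 3 + ¼ = 13/4)
((C + d(-2)*(-3)) - 20)² = ((5 + (13/4)*(-3)) - 20)² = ((5 - 39/4) - 20)² = (-19/4 - 20)² = (-99/4)² = 9801/16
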